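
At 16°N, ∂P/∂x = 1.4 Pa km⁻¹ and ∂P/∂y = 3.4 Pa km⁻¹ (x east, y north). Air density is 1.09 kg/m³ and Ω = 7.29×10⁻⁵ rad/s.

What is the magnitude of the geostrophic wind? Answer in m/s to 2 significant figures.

Coriolis parameter at 16°N:
f = 2Ω sin φ = 2 × 7.29×10⁻⁵ × sin 16° = 4.02×10⁻⁵ s⁻¹
Component geostrophic relations (x east, y north):
u_g = −(1/(fρ)) ∂P/∂y,  v_g = (1/(fρ)) ∂P/∂x
u_g = −(3.4×10⁻³)/(4.02×10⁻⁵ × 1.09) = −77.6 m/s;  v_g = (1.4×10⁻³)/(4.02×10⁻⁵ × 1.09) = 32.0 m/s
|V_g| = √(u_g² + v_g²) = 83.9 m/s

84 m/s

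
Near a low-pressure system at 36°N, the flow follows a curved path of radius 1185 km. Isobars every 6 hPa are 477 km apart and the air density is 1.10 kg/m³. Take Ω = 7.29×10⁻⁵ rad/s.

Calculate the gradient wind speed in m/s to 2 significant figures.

12 m/s

Coriolis parameter at 36°N:
f = 2Ω sin φ = 2 × 7.29×10⁻⁵ × sin 36° = 8.57×10⁻⁵ s⁻¹
Pressure gradient: |∂P/∂n| = 600 Pa / 477000 m = 1.26×10⁻³ Pa/m
Geostrophic speed: V_g = |∂P/∂n|/(fρ) = 1.26×10⁻³/(8.57×10⁻⁵ × 1.10) = 13.3 m/s
Around a low, centrifugal force acts outward with Coriolis, so pressure-gradient force balances both:
(1/ρ)|∂P/∂n| = fV + V²/R  →  V² + fR·V − fR·V_g = 0
With fR = 8.57×10⁻⁵ × 1185×10³ m = 102 m/s:
V = [−fR + √((fR)² + 4 fR V_g)]/2 = [−102 + √(102² + 4×102×13.3)]/2 = 11.9 m/s
Subgeostrophic (V < V_g = 13.3 m/s), as expected around a low.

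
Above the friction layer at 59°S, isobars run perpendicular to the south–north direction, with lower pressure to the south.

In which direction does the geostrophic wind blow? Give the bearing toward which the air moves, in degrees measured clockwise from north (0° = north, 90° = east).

The pressure-gradient force points toward the south (bearing 180°).
Geostrophic balance: in the Southern Hemisphere the Coriolis force deflects motion to the left, so the geostrophic wind blows 90° to the left of the pressure-gradient force (low pressure on the right).
Rotating 180° by 90° counterclockwise gives 090° — the wind blows toward the east.

090°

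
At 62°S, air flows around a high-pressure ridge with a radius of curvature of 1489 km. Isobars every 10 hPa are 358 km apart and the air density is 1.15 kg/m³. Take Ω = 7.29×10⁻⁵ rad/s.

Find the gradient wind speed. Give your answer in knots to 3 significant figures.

41.2 knots

Coriolis parameter at 62°S:
f = 2Ω sin φ = 2 × 7.29×10⁻⁵ × sin 62° = 1.29×10⁻⁴ s⁻¹
Pressure gradient: |∂P/∂n| = 1000 Pa / 358000 m = 2.79×10⁻³ Pa/m
Geostrophic speed: V_g = |∂P/∂n|/(fρ) = 2.79×10⁻³/(1.29×10⁻⁴ × 1.15) = 18.9 m/s
Around a high, pressure-gradient force acts outward with centrifugal, so Coriolis balances both:
fV = (1/ρ)|∂P/∂n| + V²/R  →  V² − fR·V + fR·V_g = 0
With fR = 1.29×10⁻⁴ × 1489×10³ m = 192 m/s:
V = [fR − √((fR)² − 4 fR V_g)]/2 = [192 − √(192² − 4×192×18.9)]/2 = 21.2 m/s
Supergeostrophic (V > V_g = 18.9 m/s), as expected around a high.
Converting: 21.2 m/s × 1.944 = 41.2 knots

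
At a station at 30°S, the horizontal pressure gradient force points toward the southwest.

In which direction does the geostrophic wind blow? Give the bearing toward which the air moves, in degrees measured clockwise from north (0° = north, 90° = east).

135°

The pressure-gradient force points toward the southwest (bearing 225°).
Geostrophic balance: in the Southern Hemisphere the Coriolis force deflects motion to the left, so the geostrophic wind blows 90° to the left of the pressure-gradient force (low pressure on the right).
Rotating 225° by 90° counterclockwise gives 135° — the wind blows toward the southeast.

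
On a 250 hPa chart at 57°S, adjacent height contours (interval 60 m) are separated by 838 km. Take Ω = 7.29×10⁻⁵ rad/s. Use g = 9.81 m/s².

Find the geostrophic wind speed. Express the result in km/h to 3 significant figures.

Coriolis parameter at 57°S:
f = 2Ω sin φ = 2 × 7.29×10⁻⁵ × sin 57° = 1.22×10⁻⁴ s⁻¹
Height gradient: |∂Z/∂n| = 60 m / 838000 m = 7.16×10⁻⁵
On a pressure surface, geostrophic balance gives V_g = (g/f)|∂Z/∂n|:
V_g = 9.81 × 7.16×10⁻⁵ / 1.22×10⁻⁴ = 5.74 m/s
Converting: 5.74 m/s × 3.6 = 20.7 km/h

20.7 km/h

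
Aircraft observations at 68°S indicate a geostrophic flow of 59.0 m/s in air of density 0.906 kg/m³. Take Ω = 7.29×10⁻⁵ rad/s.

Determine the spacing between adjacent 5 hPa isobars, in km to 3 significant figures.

69.2 km

Coriolis parameter at 68°S:
f = 2Ω sin φ = 2 × 7.29×10⁻⁵ × sin 68° = 1.35×10⁻⁴ s⁻¹
Geostrophic balance rearranged: |∂P/∂n| = f ρ V_g
|∂P/∂n| = 1.35×10⁻⁴ × 0.906 × 59.0 = 7.23×10⁻³ Pa/m
Isobar spacing: Δn = ΔP/|∂P/∂n| = 500 Pa / 7.23×10⁻³ Pa/m = 69194 m ≈ 69.2 km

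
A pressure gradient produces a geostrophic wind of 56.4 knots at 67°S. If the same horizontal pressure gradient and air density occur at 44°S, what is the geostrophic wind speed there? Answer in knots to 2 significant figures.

With the same pressure gradient and density, V_g ∝ 1/f ∝ 1/sin φ.
V₂ = V₁ · sin φ₁ / sin φ₂ = 56.4 × sin 67° / sin 44°
V₂ = 56.4 × 0.9205/0.6947 = 75 knots

75 knots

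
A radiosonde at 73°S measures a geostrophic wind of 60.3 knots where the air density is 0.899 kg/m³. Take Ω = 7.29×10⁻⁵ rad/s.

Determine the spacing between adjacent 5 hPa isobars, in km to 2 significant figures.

Coriolis parameter at 73°S:
f = 2Ω sin φ = 2 × 7.29×10⁻⁵ × sin 73° = 1.39×10⁻⁴ s⁻¹
Wind speed in SI: 60.3 knots = 31.0 m/s
Geostrophic balance rearranged: |∂P/∂n| = f ρ V_g
|∂P/∂n| = 1.39×10⁻⁴ × 0.899 × 31.0 = 3.89×10⁻³ Pa/m
Isobar spacing: Δn = ΔP/|∂P/∂n| = 500 Pa / 3.89×10⁻³ Pa/m = 128588 m ≈ 130 km

130 km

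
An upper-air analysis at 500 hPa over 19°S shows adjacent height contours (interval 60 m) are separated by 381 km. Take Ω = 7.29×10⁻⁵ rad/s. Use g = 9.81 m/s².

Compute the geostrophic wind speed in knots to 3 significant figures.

63.3 knots

Coriolis parameter at 19°S:
f = 2Ω sin φ = 2 × 7.29×10⁻⁵ × sin 19° = 4.75×10⁻⁵ s⁻¹
Height gradient: |∂Z/∂n| = 60 m / 381000 m = 1.57×10⁻⁴
On a pressure surface, geostrophic balance gives V_g = (g/f)|∂Z/∂n|:
V_g = 9.81 × 1.57×10⁻⁴ / 4.75×10⁻⁵ = 32.5 m/s
Converting: 32.5 m/s × 1.944 = 63.3 knots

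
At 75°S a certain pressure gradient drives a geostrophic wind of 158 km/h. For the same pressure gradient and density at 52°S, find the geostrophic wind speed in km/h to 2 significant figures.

190 km/h

With the same pressure gradient and density, V_g ∝ 1/f ∝ 1/sin φ.
V₂ = V₁ · sin φ₁ / sin φ₂ = 158 × sin 75° / sin 52°
V₂ = 158 × 0.9659/0.7880 = 190 km/h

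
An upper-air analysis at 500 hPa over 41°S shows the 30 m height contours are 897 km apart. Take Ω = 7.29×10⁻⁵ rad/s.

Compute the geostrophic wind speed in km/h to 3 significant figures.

Coriolis parameter at 41°S:
f = 2Ω sin φ = 2 × 7.29×10⁻⁵ × sin 41° = 9.57×10⁻⁵ s⁻¹
Height gradient: |∂Z/∂n| = 30 m / 897000 m = 3.34×10⁻⁵
On a pressure surface, geostrophic balance gives V_g = (g/f)|∂Z/∂n|:
V_g = 9.81 × 3.34×10⁻⁵ / 9.57×10⁻⁵ = 3.43 m/s
Converting: 3.43 m/s × 3.6 = 12.3 km/h

12.3 km/h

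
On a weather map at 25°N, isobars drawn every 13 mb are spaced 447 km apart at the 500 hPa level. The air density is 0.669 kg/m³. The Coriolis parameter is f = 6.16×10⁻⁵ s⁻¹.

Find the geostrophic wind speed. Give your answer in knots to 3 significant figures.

137 knots

Pressure gradient: |∂P/∂n| = 1300 Pa / 447000 m = 2.91×10⁻³ Pa/m
Geostrophic balance (pressure-gradient force = Coriolis force):
V_g = (1/(fρ)) |∂P/∂n| = 2.91×10⁻³ / (6.16×10⁻⁵ × 0.669) = 70.6 m/s
Converting: 70.6 m/s × 1.944 = 137 knots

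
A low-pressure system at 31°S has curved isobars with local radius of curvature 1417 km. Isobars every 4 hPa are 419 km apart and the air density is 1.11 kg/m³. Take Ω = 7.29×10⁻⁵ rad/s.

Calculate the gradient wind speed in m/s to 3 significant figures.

Coriolis parameter at 31°S:
f = 2Ω sin φ = 2 × 7.29×10⁻⁵ × sin 31° = 7.51×10⁻⁵ s⁻¹
Pressure gradient: |∂P/∂n| = 400 Pa / 419000 m = 9.55×10⁻⁴ Pa/m
Geostrophic speed: V_g = |∂P/∂n|/(fρ) = 9.55×10⁻⁴/(7.51×10⁻⁵ × 1.11) = 11.5 m/s
Around a low, centrifugal force acts outward with Coriolis, so pressure-gradient force balances both:
(1/ρ)|∂P/∂n| = fV + V²/R  →  V² + fR·V − fR·V_g = 0
With fR = 7.51×10⁻⁵ × 1417×10³ m = 106 m/s:
V = [−fR + √((fR)² + 4 fR V_g)]/2 = [−106 + √(106² + 4×106×11.5)]/2 = 10.4 m/s
Subgeostrophic (V < V_g = 11.5 m/s), as expected around a low.

10.4 m/s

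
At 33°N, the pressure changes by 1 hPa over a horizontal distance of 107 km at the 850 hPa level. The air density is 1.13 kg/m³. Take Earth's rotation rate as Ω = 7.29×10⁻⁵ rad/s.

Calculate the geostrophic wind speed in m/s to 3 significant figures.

Coriolis parameter at 33°N:
f = 2Ω sin φ = 2 × 7.29×10⁻⁵ × sin 33° = 7.94×10⁻⁵ s⁻¹
Pressure gradient: |∂P/∂n| = 100 Pa / 107000 m = 9.35×10⁻⁴ Pa/m
Geostrophic balance (pressure-gradient force = Coriolis force):
V_g = (1/(fρ)) |∂P/∂n| = 9.35×10⁻⁴ / (7.94×10⁻⁵ × 1.13) = 10.4 m/s

10.4 m/s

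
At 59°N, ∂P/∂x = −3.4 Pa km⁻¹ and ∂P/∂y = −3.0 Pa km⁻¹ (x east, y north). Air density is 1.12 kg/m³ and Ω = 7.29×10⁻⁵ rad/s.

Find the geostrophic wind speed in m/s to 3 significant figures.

32.4 m/s

Coriolis parameter at 59°N:
f = 2Ω sin φ = 2 × 7.29×10⁻⁵ × sin 59° = 1.25×10⁻⁴ s⁻¹
Component geostrophic relations (x east, y north):
u_g = −(1/(fρ)) ∂P/∂y,  v_g = (1/(fρ)) ∂P/∂x
u_g = −(−3.0×10⁻³)/(1.25×10⁻⁴ × 1.12) = 21.4 m/s;  v_g = (−3.4×10⁻³)/(1.25×10⁻⁴ × 1.12) = −24.3 m/s
|V_g| = √(u_g² + v_g²) = 32.4 m/s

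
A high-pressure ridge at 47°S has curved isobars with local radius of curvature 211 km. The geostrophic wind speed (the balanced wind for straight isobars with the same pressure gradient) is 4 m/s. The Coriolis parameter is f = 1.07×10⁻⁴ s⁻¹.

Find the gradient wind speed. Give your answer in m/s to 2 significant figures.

Around a high, pressure-gradient force acts outward with centrifugal, so Coriolis balances both:
fV = (1/ρ)|∂P/∂n| + V²/R  →  V² − fR·V + fR·V_g = 0
With fR = 1.07×10⁻⁴ × 211×10³ m = 22.6 m/s:
V = [fR − √((fR)² − 4 fR V_g)]/2 = [22.6 − √(22.6² − 4×22.6×4)]/2 = 5.2 m/s
Supergeostrophic (V > V_g = 4 m/s), as expected around a high.

5.2 m/s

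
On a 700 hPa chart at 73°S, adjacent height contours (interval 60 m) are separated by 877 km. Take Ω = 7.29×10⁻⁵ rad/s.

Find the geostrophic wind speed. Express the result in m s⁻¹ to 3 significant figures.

4.81 m s⁻¹

Coriolis parameter at 73°S:
f = 2Ω sin φ = 2 × 7.29×10⁻⁵ × sin 73° = 1.39×10⁻⁴ s⁻¹
Height gradient: |∂Z/∂n| = 60 m / 877000 m = 6.84×10⁻⁵
On a pressure surface, geostrophic balance gives V_g = (g/f)|∂Z/∂n|:
V_g = 9.81 × 6.84×10⁻⁵ / 1.39×10⁻⁴ = 4.81 m/s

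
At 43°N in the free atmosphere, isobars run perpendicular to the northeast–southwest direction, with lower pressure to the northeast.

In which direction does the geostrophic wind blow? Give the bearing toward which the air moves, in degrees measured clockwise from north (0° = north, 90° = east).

The pressure-gradient force points toward the northeast (bearing 045°).
Geostrophic balance: in the Northern Hemisphere the Coriolis force deflects motion to the right, so the geostrophic wind blows 90° to the right of the pressure-gradient force (low pressure on the left).
Rotating 045° by 90° clockwise gives 135° — the wind blows toward the southeast.

135°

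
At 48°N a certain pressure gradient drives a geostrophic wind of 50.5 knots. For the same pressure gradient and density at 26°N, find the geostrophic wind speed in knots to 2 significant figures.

With the same pressure gradient and density, V_g ∝ 1/f ∝ 1/sin φ.
V₂ = V₁ · sin φ₁ / sin φ₂ = 50.5 × sin 48° / sin 26°
V₂ = 50.5 × 0.7431/0.4384 = 86 knots

86 knots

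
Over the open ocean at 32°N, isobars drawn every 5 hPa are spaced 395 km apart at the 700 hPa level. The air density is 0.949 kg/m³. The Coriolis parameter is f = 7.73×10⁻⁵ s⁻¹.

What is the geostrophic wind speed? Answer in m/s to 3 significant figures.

Pressure gradient: |∂P/∂n| = 500 Pa / 395000 m = 1.27×10⁻³ Pa/m
Geostrophic balance (pressure-gradient force = Coriolis force):
V_g = (1/(fρ)) |∂P/∂n| = 1.27×10⁻³ / (7.73×10⁻⁵ × 0.949) = 17.3 m/s

17.3 m/s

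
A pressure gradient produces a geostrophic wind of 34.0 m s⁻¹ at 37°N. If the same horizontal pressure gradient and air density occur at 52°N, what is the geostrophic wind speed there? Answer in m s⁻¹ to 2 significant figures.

26 m s⁻¹

With the same pressure gradient and density, V_g ∝ 1/f ∝ 1/sin φ.
V₂ = V₁ · sin φ₁ / sin φ₂ = 34.0 × sin 37° / sin 52°
V₂ = 34.0 × 0.6018/0.7880 = 26 m s⁻¹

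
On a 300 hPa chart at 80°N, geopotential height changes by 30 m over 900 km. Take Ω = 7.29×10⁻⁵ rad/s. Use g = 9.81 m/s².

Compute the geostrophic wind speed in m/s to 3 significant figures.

Coriolis parameter at 80°N:
f = 2Ω sin φ = 2 × 7.29×10⁻⁵ × sin 80° = 1.44×10⁻⁴ s⁻¹
Height gradient: |∂Z/∂n| = 30 m / 900000 m = 3.33×10⁻⁵
On a pressure surface, geostrophic balance gives V_g = (g/f)|∂Z/∂n|:
V_g = 9.81 × 3.33×10⁻⁵ / 1.44×10⁻⁴ = 2.28 m/s

2.28 m/s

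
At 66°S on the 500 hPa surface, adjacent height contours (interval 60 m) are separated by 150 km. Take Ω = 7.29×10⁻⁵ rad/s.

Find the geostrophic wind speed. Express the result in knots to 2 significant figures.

Coriolis parameter at 66°S:
f = 2Ω sin φ = 2 × 7.29×10⁻⁵ × sin 66° = 1.33×10⁻⁴ s⁻¹
Height gradient: |∂Z/∂n| = 60 m / 150000 m = 4.00×10⁻⁴
On a pressure surface, geostrophic balance gives V_g = (g/f)|∂Z/∂n|:
V_g = 9.81 × 4.00×10⁻⁴ / 1.33×10⁻⁴ = 29.5 m/s
Converting: 29.5 m/s × 1.944 = 57 knots

57 knots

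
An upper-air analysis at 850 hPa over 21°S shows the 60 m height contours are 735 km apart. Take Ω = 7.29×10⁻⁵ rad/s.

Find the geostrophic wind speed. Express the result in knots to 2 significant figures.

30 knots

Coriolis parameter at 21°S:
f = 2Ω sin φ = 2 × 7.29×10⁻⁵ × sin 21° = 5.23×10⁻⁵ s⁻¹
Height gradient: |∂Z/∂n| = 60 m / 735000 m = 8.16×10⁻⁵
On a pressure surface, geostrophic balance gives V_g = (g/f)|∂Z/∂n|:
V_g = 9.81 × 8.16×10⁻⁵ / 5.23×10⁻⁵ = 15.3 m/s
Converting: 15.3 m/s × 1.944 = 30 knots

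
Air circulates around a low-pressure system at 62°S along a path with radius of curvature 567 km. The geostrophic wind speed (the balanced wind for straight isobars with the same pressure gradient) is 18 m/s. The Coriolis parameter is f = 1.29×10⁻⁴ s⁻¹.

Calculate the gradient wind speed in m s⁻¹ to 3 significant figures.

14.9 m s⁻¹

Around a low, centrifugal force acts outward with Coriolis, so pressure-gradient force balances both:
(1/ρ)|∂P/∂n| = fV + V²/R  →  V² + fR·V − fR·V_g = 0
With fR = 1.29×10⁻⁴ × 567×10³ m = 73.1 m/s:
V = [−fR + √((fR)² + 4 fR V_g)]/2 = [−73.1 + √(73.1² + 4×73.1×18)]/2 = 14.9 m/s
Subgeostrophic (V < V_g = 18 m/s), as expected around a low.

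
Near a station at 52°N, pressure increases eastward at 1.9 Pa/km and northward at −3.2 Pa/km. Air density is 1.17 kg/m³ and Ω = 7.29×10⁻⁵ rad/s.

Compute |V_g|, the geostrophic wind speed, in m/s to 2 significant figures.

Coriolis parameter at 52°N:
f = 2Ω sin φ = 2 × 7.29×10⁻⁵ × sin 52° = 1.15×10⁻⁴ s⁻¹
Component geostrophic relations (x east, y north):
u_g = −(1/(fρ)) ∂P/∂y,  v_g = (1/(fρ)) ∂P/∂x
u_g = −(−3.2×10⁻³)/(1.15×10⁻⁴ × 1.17) = 23.8 m/s;  v_g = (1.9×10⁻³)/(1.15×10⁻⁴ × 1.17) = 14.1 m/s
|V_g| = √(u_g² + v_g²) = 27.7 m/s

28 m/s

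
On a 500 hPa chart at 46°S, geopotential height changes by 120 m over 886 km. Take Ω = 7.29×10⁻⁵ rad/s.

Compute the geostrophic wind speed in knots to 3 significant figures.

Coriolis parameter at 46°S:
f = 2Ω sin φ = 2 × 7.29×10⁻⁵ × sin 46° = 1.05×10⁻⁴ s⁻¹
Height gradient: |∂Z/∂n| = 120 m / 886000 m = 1.35×10⁻⁴
On a pressure surface, geostrophic balance gives V_g = (g/f)|∂Z/∂n|:
V_g = 9.81 × 1.35×10⁻⁴ / 1.05×10⁻⁴ = 12.7 m/s
Converting: 12.7 m/s × 1.944 = 24.6 knots

24.6 knots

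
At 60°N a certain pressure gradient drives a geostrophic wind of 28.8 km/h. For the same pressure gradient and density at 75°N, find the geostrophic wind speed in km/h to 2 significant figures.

26 km/h

With the same pressure gradient and density, V_g ∝ 1/f ∝ 1/sin φ.
V₂ = V₁ · sin φ₁ / sin φ₂ = 28.8 × sin 60° / sin 75°
V₂ = 28.8 × 0.8660/0.9659 = 26 km/h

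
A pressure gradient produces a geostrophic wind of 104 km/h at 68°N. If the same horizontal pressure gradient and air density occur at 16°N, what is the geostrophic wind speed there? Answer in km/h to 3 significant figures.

350 km/h

With the same pressure gradient and density, V_g ∝ 1/f ∝ 1/sin φ.
V₂ = V₁ · sin φ₁ / sin φ₂ = 104 × sin 68° / sin 16°
V₂ = 104 × 0.9272/0.2756 = 350 km/h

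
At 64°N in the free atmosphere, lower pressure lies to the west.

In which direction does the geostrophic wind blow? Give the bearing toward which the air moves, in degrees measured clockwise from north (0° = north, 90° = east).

000°

The pressure-gradient force points toward the west (bearing 270°).
Geostrophic balance: in the Northern Hemisphere the Coriolis force deflects motion to the right, so the geostrophic wind blows 90° to the right of the pressure-gradient force (low pressure on the left).
Rotating 270° by 90° clockwise gives 000° — the wind blows toward the north.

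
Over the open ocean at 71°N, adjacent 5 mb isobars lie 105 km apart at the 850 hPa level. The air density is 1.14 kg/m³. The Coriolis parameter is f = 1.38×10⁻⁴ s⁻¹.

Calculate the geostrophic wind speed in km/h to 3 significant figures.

109 km/h

Pressure gradient: |∂P/∂n| = 500 Pa / 105000 m = 4.76×10⁻³ Pa/m
Geostrophic balance (pressure-gradient force = Coriolis force):
V_g = (1/(fρ)) |∂P/∂n| = 4.76×10⁻³ / (1.38×10⁻⁴ × 1.14) = 30.3 m/s
Converting: 30.3 m/s × 3.6 = 109 km/h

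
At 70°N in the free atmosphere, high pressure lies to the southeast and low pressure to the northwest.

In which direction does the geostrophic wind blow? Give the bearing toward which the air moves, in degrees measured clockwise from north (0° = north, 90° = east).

The pressure-gradient force points toward the northwest (bearing 315°).
Geostrophic balance: in the Northern Hemisphere the Coriolis force deflects motion to the right, so the geostrophic wind blows 90° to the right of the pressure-gradient force (low pressure on the left).
Rotating 315° by 90° clockwise gives 045° — the wind blows toward the northeast.

045°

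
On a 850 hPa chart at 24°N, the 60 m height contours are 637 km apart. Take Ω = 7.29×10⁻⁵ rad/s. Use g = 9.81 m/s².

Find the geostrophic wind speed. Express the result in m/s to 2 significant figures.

16 m/s

Coriolis parameter at 24°N:
f = 2Ω sin φ = 2 × 7.29×10⁻⁵ × sin 24° = 5.93×10⁻⁵ s⁻¹
Height gradient: |∂Z/∂n| = 60 m / 637000 m = 9.42×10⁻⁵
On a pressure surface, geostrophic balance gives V_g = (g/f)|∂Z/∂n|:
V_g = 9.81 × 9.42×10⁻⁵ / 5.93×10⁻⁵ = 15.6 m/s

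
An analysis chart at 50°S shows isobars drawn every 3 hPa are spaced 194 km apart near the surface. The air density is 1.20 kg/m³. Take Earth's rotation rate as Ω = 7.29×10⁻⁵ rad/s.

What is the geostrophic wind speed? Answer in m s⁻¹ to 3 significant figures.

11.5 m s⁻¹

Coriolis parameter at 50°S:
f = 2Ω sin φ = 2 × 7.29×10⁻⁵ × sin 50° = 1.12×10⁻⁴ s⁻¹
Pressure gradient: |∂P/∂n| = 300 Pa / 194000 m = 1.55×10⁻³ Pa/m
Geostrophic balance (pressure-gradient force = Coriolis force):
V_g = (1/(fρ)) |∂P/∂n| = 1.55×10⁻³ / (1.12×10⁻⁴ × 1.20) = 11.5 m/s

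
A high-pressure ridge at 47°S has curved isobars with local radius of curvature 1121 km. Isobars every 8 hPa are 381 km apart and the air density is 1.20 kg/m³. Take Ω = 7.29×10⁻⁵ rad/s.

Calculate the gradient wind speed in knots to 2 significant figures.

Coriolis parameter at 47°S:
f = 2Ω sin φ = 2 × 7.29×10⁻⁵ × sin 47° = 1.07×10⁻⁴ s⁻¹
Pressure gradient: |∂P/∂n| = 800 Pa / 381000 m = 2.10×10⁻³ Pa/m
Geostrophic speed: V_g = |∂P/∂n|/(fρ) = 2.10×10⁻³/(1.07×10⁻⁴ × 1.20) = 16.4 m/s
Around a high, pressure-gradient force acts outward with centrifugal, so Coriolis balances both:
fV = (1/ρ)|∂P/∂n| + V²/R  →  V² − fR·V + fR·V_g = 0
With fR = 1.07×10⁻⁴ × 1121×10³ m = 120 m/s:
V = [fR − √((fR)² − 4 fR V_g)]/2 = [120 − √(120² − 4×120×16.4)]/2 = 19.6 m/s
Supergeostrophic (V > V_g = 16.4 m/s), as expected around a high.
Converting: 19.6 m/s × 1.944 = 38 knots

38 knots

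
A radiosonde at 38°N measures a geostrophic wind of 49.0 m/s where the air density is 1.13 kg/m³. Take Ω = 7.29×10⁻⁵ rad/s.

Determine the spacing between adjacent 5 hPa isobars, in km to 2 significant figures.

100 km

Coriolis parameter at 38°N:
f = 2Ω sin φ = 2 × 7.29×10⁻⁵ × sin 38° = 8.98×10⁻⁵ s⁻¹
Geostrophic balance rearranged: |∂P/∂n| = f ρ V_g
|∂P/∂n| = 8.98×10⁻⁵ × 1.13 × 49.0 = 4.97×10⁻³ Pa/m
Isobar spacing: Δn = ΔP/|∂P/∂n| = 500 Pa / 4.97×10⁻³ Pa/m = 100600 m ≈ 100 km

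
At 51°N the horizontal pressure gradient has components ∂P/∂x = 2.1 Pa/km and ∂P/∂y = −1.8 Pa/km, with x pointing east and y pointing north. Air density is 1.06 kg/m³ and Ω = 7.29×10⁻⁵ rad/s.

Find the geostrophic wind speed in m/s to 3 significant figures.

Coriolis parameter at 51°N:
f = 2Ω sin φ = 2 × 7.29×10⁻⁵ × sin 51° = 1.13×10⁻⁴ s⁻¹
Component geostrophic relations (x east, y north):
u_g = −(1/(fρ)) ∂P/∂y,  v_g = (1/(fρ)) ∂P/∂x
u_g = −(−1.8×10⁻³)/(1.13×10⁻⁴ × 1.06) = 15.0 m/s;  v_g = (2.1×10⁻³)/(1.13×10⁻⁴ × 1.06) = 17.5 m/s
|V_g| = √(u_g² + v_g²) = 23.0 m/s

23.0 m/s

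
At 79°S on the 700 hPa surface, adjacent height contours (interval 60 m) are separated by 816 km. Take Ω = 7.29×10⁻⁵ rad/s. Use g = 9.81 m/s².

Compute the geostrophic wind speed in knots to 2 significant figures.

9.8 knots

Coriolis parameter at 79°S:
f = 2Ω sin φ = 2 × 7.29×10⁻⁵ × sin 79° = 1.43×10⁻⁴ s⁻¹
Height gradient: |∂Z/∂n| = 60 m / 816000 m = 7.35×10⁻⁵
On a pressure surface, geostrophic balance gives V_g = (g/f)|∂Z/∂n|:
V_g = 9.81 × 7.35×10⁻⁵ / 1.43×10⁻⁴ = 5.04 m/s
Converting: 5.04 m/s × 1.944 = 9.8 knots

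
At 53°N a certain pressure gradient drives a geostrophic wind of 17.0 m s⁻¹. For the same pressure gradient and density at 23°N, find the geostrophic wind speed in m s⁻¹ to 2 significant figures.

With the same pressure gradient and density, V_g ∝ 1/f ∝ 1/sin φ.
V₂ = V₁ · sin φ₁ / sin φ₂ = 17.0 × sin 53° / sin 23°
V₂ = 17.0 × 0.7986/0.3907 = 35 m s⁻¹

35 m s⁻¹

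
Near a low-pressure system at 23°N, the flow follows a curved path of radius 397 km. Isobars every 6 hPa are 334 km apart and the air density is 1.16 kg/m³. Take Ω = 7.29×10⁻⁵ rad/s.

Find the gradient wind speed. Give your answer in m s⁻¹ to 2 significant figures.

16 m s⁻¹

Coriolis parameter at 23°N:
f = 2Ω sin φ = 2 × 7.29×10⁻⁵ × sin 23° = 5.70×10⁻⁵ s⁻¹
Pressure gradient: |∂P/∂n| = 600 Pa / 334000 m = 1.80×10⁻³ Pa/m
Geostrophic speed: V_g = |∂P/∂n|/(fρ) = 1.80×10⁻³/(5.70×10⁻⁵ × 1.16) = 27.2 m/s
Around a low, centrifugal force acts outward with Coriolis, so pressure-gradient force balances both:
(1/ρ)|∂P/∂n| = fV + V²/R  →  V² + fR·V − fR·V_g = 0
With fR = 5.70×10⁻⁵ × 397×10³ m = 22.6 m/s:
V = [−fR + √((fR)² + 4 fR V_g)]/2 = [−22.6 + √(22.6² + 4×22.6×27.2)]/2 = 15.9 m/s
Subgeostrophic (V < V_g = 27.2 m/s), as expected around a low.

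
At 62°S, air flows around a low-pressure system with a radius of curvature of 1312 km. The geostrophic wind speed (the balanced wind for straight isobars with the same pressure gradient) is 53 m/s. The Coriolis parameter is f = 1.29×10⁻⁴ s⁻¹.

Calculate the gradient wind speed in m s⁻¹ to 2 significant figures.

42 m s⁻¹

Around a low, centrifugal force acts outward with Coriolis, so pressure-gradient force balances both:
(1/ρ)|∂P/∂n| = fV + V²/R  →  V² + fR·V − fR·V_g = 0
With fR = 1.29×10⁻⁴ × 1312×10³ m = 169 m/s:
V = [−fR + √((fR)² + 4 fR V_g)]/2 = [−169 + √(169² + 4×169×53)]/2 = 42.4 m/s
Subgeostrophic (V < V_g = 53 m/s), as expected around a low.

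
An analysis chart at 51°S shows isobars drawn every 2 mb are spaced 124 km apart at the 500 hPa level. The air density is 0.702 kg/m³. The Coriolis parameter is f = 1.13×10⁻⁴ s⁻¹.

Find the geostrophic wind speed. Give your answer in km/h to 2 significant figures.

73 km/h

Pressure gradient: |∂P/∂n| = 200 Pa / 124000 m = 1.61×10⁻³ Pa/m
Geostrophic balance (pressure-gradient force = Coriolis force):
V_g = (1/(fρ)) |∂P/∂n| = 1.61×10⁻³ / (1.13×10⁻⁴ × 0.702) = 20.3 m/s
Converting: 20.3 m/s × 3.6 = 73 km/h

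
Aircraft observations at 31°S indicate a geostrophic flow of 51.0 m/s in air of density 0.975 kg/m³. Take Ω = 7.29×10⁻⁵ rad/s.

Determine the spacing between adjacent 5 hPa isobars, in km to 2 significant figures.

130 km

Coriolis parameter at 31°S:
f = 2Ω sin φ = 2 × 7.29×10⁻⁵ × sin 31° = 7.51×10⁻⁵ s⁻¹
Geostrophic balance rearranged: |∂P/∂n| = f ρ V_g
|∂P/∂n| = 7.51×10⁻⁵ × 0.975 × 51.0 = 3.73×10⁻³ Pa/m
Isobar spacing: Δn = ΔP/|∂P/∂n| = 500 Pa / 3.73×10⁻³ Pa/m = 133905 m ≈ 130 km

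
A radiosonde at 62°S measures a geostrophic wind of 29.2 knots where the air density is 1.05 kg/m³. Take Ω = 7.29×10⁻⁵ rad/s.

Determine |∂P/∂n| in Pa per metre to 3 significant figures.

2.03×10⁻³ Pa/m

Coriolis parameter at 62°S:
f = 2Ω sin φ = 2 × 7.29×10⁻⁵ × sin 62° = 1.29×10⁻⁴ s⁻¹
Wind speed in SI: 29.2 knots = 15.0 m/s
Geostrophic balance rearranged: |∂P/∂n| = f ρ V_g
|∂P/∂n| = 1.29×10⁻⁴ × 1.05 × 15.0 = 2.03×10⁻³ Pa/m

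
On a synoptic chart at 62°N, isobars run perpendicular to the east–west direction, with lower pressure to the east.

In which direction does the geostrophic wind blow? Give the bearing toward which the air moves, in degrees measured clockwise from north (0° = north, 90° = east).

The pressure-gradient force points toward the east (bearing 090°).
Geostrophic balance: in the Northern Hemisphere the Coriolis force deflects motion to the right, so the geostrophic wind blows 90° to the right of the pressure-gradient force (low pressure on the left).
Rotating 090° by 90° clockwise gives 180° — the wind blows toward the south.

180°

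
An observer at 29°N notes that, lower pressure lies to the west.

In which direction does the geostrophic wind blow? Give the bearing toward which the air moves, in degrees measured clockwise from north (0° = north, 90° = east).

The pressure-gradient force points toward the west (bearing 270°).
Geostrophic balance: in the Northern Hemisphere the Coriolis force deflects motion to the right, so the geostrophic wind blows 90° to the right of the pressure-gradient force (low pressure on the left).
Rotating 270° by 90° clockwise gives 000° — the wind blows toward the north.

000°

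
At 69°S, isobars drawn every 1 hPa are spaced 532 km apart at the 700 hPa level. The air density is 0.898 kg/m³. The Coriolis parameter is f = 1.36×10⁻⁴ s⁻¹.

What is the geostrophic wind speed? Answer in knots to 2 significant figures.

Pressure gradient: |∂P/∂n| = 100 Pa / 532000 m = 1.88×10⁻⁴ Pa/m
Geostrophic balance (pressure-gradient force = Coriolis force):
V_g = (1/(fρ)) |∂P/∂n| = 1.88×10⁻⁴ / (1.36×10⁻⁴ × 0.898) = 1.54 m/s
Converting: 1.54 m/s × 1.944 = 3.0 knots

3.0 knots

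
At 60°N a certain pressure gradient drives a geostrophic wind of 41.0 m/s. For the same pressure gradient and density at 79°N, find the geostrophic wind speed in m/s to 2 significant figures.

With the same pressure gradient and density, V_g ∝ 1/f ∝ 1/sin φ.
V₂ = V₁ · sin φ₁ / sin φ₂ = 41.0 × sin 60° / sin 79°
V₂ = 41.0 × 0.8660/0.9816 = 36 m/s

36 m/s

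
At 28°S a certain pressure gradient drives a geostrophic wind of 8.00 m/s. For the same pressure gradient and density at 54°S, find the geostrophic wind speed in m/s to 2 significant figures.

4.6 m/s

With the same pressure gradient and density, V_g ∝ 1/f ∝ 1/sin φ.
V₂ = V₁ · sin φ₁ / sin φ₂ = 8.00 × sin 28° / sin 54°
V₂ = 8.00 × 0.4695/0.8090 = 4.6 m/s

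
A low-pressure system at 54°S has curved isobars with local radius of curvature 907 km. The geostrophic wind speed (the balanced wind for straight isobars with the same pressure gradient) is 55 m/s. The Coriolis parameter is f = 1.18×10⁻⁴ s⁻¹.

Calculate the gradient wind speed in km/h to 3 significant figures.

144 km/h

Around a low, centrifugal force acts outward with Coriolis, so pressure-gradient force balances both:
(1/ρ)|∂P/∂n| = fV + V²/R  →  V² + fR·V − fR·V_g = 0
With fR = 1.18×10⁻⁴ × 907×10³ m = 107 m/s:
V = [−fR + √((fR)² + 4 fR V_g)]/2 = [−107 + √(107² + 4×107×55)]/2 = 40 m/s
Subgeostrophic (V < V_g = 55 m/s), as expected around a low.
Converting: 40 m/s × 3.6 = 144 km/h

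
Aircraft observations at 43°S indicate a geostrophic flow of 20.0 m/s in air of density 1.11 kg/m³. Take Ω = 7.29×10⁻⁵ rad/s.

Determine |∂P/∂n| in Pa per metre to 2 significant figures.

2.2×10⁻³ Pa/m

Coriolis parameter at 43°S:
f = 2Ω sin φ = 2 × 7.29×10⁻⁵ × sin 43° = 9.94×10⁻⁵ s⁻¹
Geostrophic balance rearranged: |∂P/∂n| = f ρ V_g
|∂P/∂n| = 9.94×10⁻⁵ × 1.11 × 20.0 = 2.21×10⁻³ Pa/m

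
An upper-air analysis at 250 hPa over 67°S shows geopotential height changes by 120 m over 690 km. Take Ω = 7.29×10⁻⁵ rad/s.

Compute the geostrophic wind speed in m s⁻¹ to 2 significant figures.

Coriolis parameter at 67°S:
f = 2Ω sin φ = 2 × 7.29×10⁻⁵ × sin 67° = 1.34×10⁻⁴ s⁻¹
Height gradient: |∂Z/∂n| = 120 m / 690000 m = 1.74×10⁻⁴
On a pressure surface, geostrophic balance gives V_g = (g/f)|∂Z/∂n|:
V_g = 9.81 × 1.74×10⁻⁴ / 1.34×10⁻⁴ = 12.7 m/s

13 m s⁻¹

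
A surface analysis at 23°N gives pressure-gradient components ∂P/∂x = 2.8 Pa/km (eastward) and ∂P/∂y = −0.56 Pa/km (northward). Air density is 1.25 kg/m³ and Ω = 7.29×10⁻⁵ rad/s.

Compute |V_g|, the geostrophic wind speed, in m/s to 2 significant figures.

Coriolis parameter at 23°N:
f = 2Ω sin φ = 2 × 7.29×10⁻⁵ × sin 23° = 5.70×10⁻⁵ s⁻¹
Component geostrophic relations (x east, y north):
u_g = −(1/(fρ)) ∂P/∂y,  v_g = (1/(fρ)) ∂P/∂x
u_g = −(−0.56×10⁻³)/(5.70×10⁻⁵ × 1.25) = 7.86 m/s;  v_g = (2.8×10⁻³)/(5.70×10⁻⁵ × 1.25) = 39.3 m/s
|V_g| = √(u_g² + v_g²) = 40.1 m/s

40 m/s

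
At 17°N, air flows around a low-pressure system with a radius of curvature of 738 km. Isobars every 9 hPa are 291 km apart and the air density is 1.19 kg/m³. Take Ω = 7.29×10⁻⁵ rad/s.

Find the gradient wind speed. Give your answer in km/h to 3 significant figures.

Coriolis parameter at 17°N:
f = 2Ω sin φ = 2 × 7.29×10⁻⁵ × sin 17° = 4.26×10⁻⁵ s⁻¹
Pressure gradient: |∂P/∂n| = 900 Pa / 291000 m = 3.09×10⁻³ Pa/m
Geostrophic speed: V_g = |∂P/∂n|/(fρ) = 3.09×10⁻³/(4.26×10⁻⁵ × 1.19) = 61.0 m/s
Around a low, centrifugal force acts outward with Coriolis, so pressure-gradient force balances both:
(1/ρ)|∂P/∂n| = fV + V²/R  →  V² + fR·V − fR·V_g = 0
With fR = 4.26×10⁻⁵ × 738×10³ m = 31.5 m/s:
V = [−fR + √((fR)² + 4 fR V_g)]/2 = [−31.5 + √(31.5² + 4×31.5×61)]/2 = 30.8 m/s
Subgeostrophic (V < V_g = 61 m/s), as expected around a low.
Converting: 30.8 m/s × 3.6 = 111 km/h

111 km/h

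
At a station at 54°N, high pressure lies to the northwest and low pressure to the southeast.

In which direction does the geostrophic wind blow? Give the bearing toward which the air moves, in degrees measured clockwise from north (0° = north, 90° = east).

The pressure-gradient force points toward the southeast (bearing 135°).
Geostrophic balance: in the Northern Hemisphere the Coriolis force deflects motion to the right, so the geostrophic wind blows 90° to the right of the pressure-gradient force (low pressure on the left).
Rotating 135° by 90° clockwise gives 225° — the wind blows toward the southwest.

225°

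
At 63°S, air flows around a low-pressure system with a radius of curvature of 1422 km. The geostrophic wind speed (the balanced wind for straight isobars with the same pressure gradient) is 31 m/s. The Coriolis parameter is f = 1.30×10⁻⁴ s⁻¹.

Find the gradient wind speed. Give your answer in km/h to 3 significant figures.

Around a low, centrifugal force acts outward with Coriolis, so pressure-gradient force balances both:
(1/ρ)|∂P/∂n| = fV + V²/R  →  V² + fR·V − fR·V_g = 0
With fR = 1.30×10⁻⁴ × 1422×10³ m = 185 m/s:
V = [−fR + √((fR)² + 4 fR V_g)]/2 = [−185 + √(185² + 4×185×31)]/2 = 27 m/s
Subgeostrophic (V < V_g = 31 m/s), as expected around a low.
Converting: 27 m/s × 3.6 = 97.4 km/h

97.4 km/h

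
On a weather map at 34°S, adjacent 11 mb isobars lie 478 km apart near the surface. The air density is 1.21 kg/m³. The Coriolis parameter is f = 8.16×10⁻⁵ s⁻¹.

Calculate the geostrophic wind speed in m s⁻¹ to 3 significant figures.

Pressure gradient: |∂P/∂n| = 1100 Pa / 478000 m = 2.30×10⁻³ Pa/m
Geostrophic balance (pressure-gradient force = Coriolis force):
V_g = (1/(fρ)) |∂P/∂n| = 2.30×10⁻³ / (8.16×10⁻⁵ × 1.21) = 23.3 m/s

23.3 m s⁻¹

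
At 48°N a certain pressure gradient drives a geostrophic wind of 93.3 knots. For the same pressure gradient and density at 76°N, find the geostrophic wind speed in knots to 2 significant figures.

With the same pressure gradient and density, V_g ∝ 1/f ∝ 1/sin φ.
V₂ = V₁ · sin φ₁ / sin φ₂ = 93.3 × sin 48° / sin 76°
V₂ = 93.3 × 0.7431/0.9703 = 71 knots

71 knots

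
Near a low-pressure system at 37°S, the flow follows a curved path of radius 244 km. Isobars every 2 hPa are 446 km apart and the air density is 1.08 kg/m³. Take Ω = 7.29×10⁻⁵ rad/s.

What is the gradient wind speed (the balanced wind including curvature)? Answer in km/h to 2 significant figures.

14 km/h

Coriolis parameter at 37°S:
f = 2Ω sin φ = 2 × 7.29×10⁻⁵ × sin 37° = 8.77×10⁻⁵ s⁻¹
Pressure gradient: |∂P/∂n| = 200 Pa / 446000 m = 4.48×10⁻⁴ Pa/m
Geostrophic speed: V_g = |∂P/∂n|/(fρ) = 4.48×10⁻⁴/(8.77×10⁻⁵ × 1.08) = 4.73 m/s
Around a low, centrifugal force acts outward with Coriolis, so pressure-gradient force balances both:
(1/ρ)|∂P/∂n| = fV + V²/R  →  V² + fR·V − fR·V_g = 0
With fR = 8.77×10⁻⁵ × 244×10³ m = 21.4 m/s:
V = [−fR + √((fR)² + 4 fR V_g)]/2 = [−21.4 + √(21.4² + 4×21.4×4.73)]/2 = 3.99 m/s
Subgeostrophic (V < V_g = 4.73 m/s), as expected around a low.
Converting: 3.99 m/s × 3.6 = 14 km/h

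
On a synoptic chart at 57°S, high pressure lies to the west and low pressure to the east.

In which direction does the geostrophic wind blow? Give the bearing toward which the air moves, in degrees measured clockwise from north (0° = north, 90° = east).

000°

The pressure-gradient force points toward the east (bearing 090°).
Geostrophic balance: in the Southern Hemisphere the Coriolis force deflects motion to the left, so the geostrophic wind blows 90° to the left of the pressure-gradient force (low pressure on the right).
Rotating 090° by 90° counterclockwise gives 000° — the wind blows toward the north.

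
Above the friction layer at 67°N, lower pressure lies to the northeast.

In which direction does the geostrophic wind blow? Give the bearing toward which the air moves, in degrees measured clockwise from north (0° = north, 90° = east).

135°

The pressure-gradient force points toward the northeast (bearing 045°).
Geostrophic balance: in the Northern Hemisphere the Coriolis force deflects motion to the right, so the geostrophic wind blows 90° to the right of the pressure-gradient force (low pressure on the left).
Rotating 045° by 90° clockwise gives 135° — the wind blows toward the southeast.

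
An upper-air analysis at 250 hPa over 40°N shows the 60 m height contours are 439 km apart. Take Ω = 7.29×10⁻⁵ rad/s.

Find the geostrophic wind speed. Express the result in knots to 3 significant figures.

Coriolis parameter at 40°N:
f = 2Ω sin φ = 2 × 7.29×10⁻⁵ × sin 40° = 9.37×10⁻⁵ s⁻¹
Height gradient: |∂Z/∂n| = 60 m / 439000 m = 1.37×10⁻⁴
On a pressure surface, geostrophic balance gives V_g = (g/f)|∂Z/∂n|:
V_g = 9.81 × 1.37×10⁻⁴ / 9.37×10⁻⁵ = 14.3 m/s
Converting: 14.3 m/s × 1.944 = 27.8 knots

27.8 knots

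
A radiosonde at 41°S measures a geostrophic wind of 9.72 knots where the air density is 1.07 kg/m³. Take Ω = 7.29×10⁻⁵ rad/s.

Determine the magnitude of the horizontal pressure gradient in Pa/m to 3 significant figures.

Coriolis parameter at 41°S:
f = 2Ω sin φ = 2 × 7.29×10⁻⁵ × sin 41° = 9.57×10⁻⁵ s⁻¹
Wind speed in SI: 9.72 knots = 5.00 m/s
Geostrophic balance rearranged: |∂P/∂n| = f ρ V_g
|∂P/∂n| = 9.57×10⁻⁵ × 1.07 × 5.00 = 5.12×10⁻⁴ Pa/m

5.12×10⁻⁴ Pa/m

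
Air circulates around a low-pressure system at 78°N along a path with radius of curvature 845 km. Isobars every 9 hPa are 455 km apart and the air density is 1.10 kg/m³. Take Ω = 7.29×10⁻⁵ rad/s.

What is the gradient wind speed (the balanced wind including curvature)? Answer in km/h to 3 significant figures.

Coriolis parameter at 78°N:
f = 2Ω sin φ = 2 × 7.29×10⁻⁵ × sin 78° = 1.43×10⁻⁴ s⁻¹
Pressure gradient: |∂P/∂n| = 900 Pa / 455000 m = 1.98×10⁻³ Pa/m
Geostrophic speed: V_g = |∂P/∂n|/(fρ) = 1.98×10⁻³/(1.43×10⁻⁴ × 1.10) = 12.6 m/s
Around a low, centrifugal force acts outward with Coriolis, so pressure-gradient force balances both:
(1/ρ)|∂P/∂n| = fV + V²/R  →  V² + fR·V − fR·V_g = 0
With fR = 1.43×10⁻⁴ × 845×10³ m = 121 m/s:
V = [−fR + √((fR)² + 4 fR V_g)]/2 = [−121 + √(121² + 4×121×12.6)]/2 = 11.5 m/s
Subgeostrophic (V < V_g = 12.6 m/s), as expected around a low.
Converting: 11.5 m/s × 3.6 = 41.4 km/h

41.4 km/h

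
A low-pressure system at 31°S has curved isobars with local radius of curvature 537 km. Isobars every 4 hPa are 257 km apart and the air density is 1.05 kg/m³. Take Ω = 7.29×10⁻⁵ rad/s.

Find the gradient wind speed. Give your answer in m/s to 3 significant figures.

14.5 m/s

Coriolis parameter at 31°S:
f = 2Ω sin φ = 2 × 7.29×10⁻⁵ × sin 31° = 7.51×10⁻⁵ s⁻¹
Pressure gradient: |∂P/∂n| = 400 Pa / 257000 m = 1.56×10⁻³ Pa/m
Geostrophic speed: V_g = |∂P/∂n|/(fρ) = 1.56×10⁻³/(7.51×10⁻⁵ × 1.05) = 19.7 m/s
Around a low, centrifugal force acts outward with Coriolis, so pressure-gradient force balances both:
(1/ρ)|∂P/∂n| = fV + V²/R  →  V² + fR·V − fR·V_g = 0
With fR = 7.51×10⁻⁵ × 537×10³ m = 40.3 m/s:
V = [−fR + √((fR)² + 4 fR V_g)]/2 = [−40.3 + √(40.3² + 4×40.3×19.7)]/2 = 14.5 m/s
Subgeostrophic (V < V_g = 19.7 m/s), as expected around a low.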